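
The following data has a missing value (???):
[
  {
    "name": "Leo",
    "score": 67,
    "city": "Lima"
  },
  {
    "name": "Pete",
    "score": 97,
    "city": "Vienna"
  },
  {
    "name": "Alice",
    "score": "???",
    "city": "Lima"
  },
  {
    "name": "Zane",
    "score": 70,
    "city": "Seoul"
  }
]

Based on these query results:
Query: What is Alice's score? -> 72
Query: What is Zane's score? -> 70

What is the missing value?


The missing value is Alice's score
From query: Alice's score = 72

ANSWER: 72


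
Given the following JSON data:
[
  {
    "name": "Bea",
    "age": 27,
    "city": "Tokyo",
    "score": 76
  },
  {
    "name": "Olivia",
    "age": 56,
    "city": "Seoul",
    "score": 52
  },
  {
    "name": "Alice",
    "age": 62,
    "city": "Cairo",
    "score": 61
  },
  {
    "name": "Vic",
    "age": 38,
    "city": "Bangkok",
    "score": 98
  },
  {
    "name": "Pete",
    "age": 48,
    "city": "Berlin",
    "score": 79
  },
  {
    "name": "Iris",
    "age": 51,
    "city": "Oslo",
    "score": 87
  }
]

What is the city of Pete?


Looking up record where name = Pete
Record index: 4
Field 'city' = Berlin

ANSWER: Berlin


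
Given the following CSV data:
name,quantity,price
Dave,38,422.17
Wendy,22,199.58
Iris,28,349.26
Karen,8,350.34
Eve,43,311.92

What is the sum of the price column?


Values in 'price' column:
  Row 1: 422.17
  Row 2: 199.58
  Row 3: 349.26
  Row 4: 350.34
  Row 5: 311.92
Sum = 422.17 + 199.58 + 349.26 + 350.34 + 311.92 = 1633.27

ANSWER: 1633.27


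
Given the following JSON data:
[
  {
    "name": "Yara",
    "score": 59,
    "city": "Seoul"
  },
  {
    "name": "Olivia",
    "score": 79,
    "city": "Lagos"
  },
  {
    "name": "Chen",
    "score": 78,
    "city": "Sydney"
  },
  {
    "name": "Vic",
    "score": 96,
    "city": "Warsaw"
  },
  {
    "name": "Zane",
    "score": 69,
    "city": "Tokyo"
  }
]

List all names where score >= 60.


Filtering records where score >= 60:
  Yara (score=59) -> no
  Olivia (score=79) -> YES
  Chen (score=78) -> YES
  Vic (score=96) -> YES
  Zane (score=69) -> YES


ANSWER: Olivia, Chen, Vic, Zane


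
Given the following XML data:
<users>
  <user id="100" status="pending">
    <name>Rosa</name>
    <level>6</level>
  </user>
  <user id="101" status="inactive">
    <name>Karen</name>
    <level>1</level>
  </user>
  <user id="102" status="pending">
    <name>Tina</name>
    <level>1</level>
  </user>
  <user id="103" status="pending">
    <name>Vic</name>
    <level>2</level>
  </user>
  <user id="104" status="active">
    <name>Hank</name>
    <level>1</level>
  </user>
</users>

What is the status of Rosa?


Finding user with name = Rosa
user id="100" status="pending"

ANSWER: pending


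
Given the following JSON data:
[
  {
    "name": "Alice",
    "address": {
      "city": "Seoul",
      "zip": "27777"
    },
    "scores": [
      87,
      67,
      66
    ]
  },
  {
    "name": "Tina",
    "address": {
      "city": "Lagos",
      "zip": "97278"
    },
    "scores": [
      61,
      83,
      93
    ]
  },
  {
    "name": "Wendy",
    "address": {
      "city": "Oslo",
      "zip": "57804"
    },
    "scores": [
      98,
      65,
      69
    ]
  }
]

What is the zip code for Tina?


Path: records[1].address.zip
Value: 97278

ANSWER: 97278


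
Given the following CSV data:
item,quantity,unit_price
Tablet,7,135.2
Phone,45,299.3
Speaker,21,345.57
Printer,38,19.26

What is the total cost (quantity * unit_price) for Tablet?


Row: Tablet
quantity = 7
unit_price = 135.2
total = 7 * 135.2 = 946.4

ANSWER: 946.4


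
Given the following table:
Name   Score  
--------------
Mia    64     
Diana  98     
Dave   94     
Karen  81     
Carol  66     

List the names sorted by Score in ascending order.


Sorting by Score (ascending):
  Mia: 64
  Carol: 66
  Karen: 81
  Dave: 94
  Diana: 98


ANSWER: Mia, Carol, Karen, Dave, Diana


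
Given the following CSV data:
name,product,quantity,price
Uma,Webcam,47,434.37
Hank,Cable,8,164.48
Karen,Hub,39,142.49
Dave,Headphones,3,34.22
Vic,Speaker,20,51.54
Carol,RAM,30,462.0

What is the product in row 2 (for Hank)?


Row 2: Hank
Column 'product' = Cable

ANSWER: Cable


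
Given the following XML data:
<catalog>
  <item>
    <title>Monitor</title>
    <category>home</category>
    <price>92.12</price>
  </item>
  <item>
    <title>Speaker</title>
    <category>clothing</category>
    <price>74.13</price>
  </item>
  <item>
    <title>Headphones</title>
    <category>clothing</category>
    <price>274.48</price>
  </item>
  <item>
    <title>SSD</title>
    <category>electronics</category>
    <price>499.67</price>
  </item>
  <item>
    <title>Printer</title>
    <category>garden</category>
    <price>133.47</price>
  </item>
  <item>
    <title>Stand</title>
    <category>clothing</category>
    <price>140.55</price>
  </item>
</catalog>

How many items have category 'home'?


Scanning <item> elements for <category>home</category>:
  Item 1: Monitor -> MATCH
Count: 1

ANSWER: 1


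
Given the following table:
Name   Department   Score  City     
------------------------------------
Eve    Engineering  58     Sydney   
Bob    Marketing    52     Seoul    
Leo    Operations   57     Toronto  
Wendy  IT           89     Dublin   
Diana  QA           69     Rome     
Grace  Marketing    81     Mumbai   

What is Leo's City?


Row 3: Leo
City = Toronto

ANSWER: Toronto


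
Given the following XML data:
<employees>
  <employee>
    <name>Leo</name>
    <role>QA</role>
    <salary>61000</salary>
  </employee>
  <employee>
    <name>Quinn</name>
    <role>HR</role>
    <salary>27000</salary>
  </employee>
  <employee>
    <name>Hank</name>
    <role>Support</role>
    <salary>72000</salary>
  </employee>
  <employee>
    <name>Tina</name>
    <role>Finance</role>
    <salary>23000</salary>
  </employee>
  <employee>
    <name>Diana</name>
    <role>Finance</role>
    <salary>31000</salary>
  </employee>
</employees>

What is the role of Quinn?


Searching for <employee> with <name>Quinn</name>
Found at position 2
<role>HR</role>

ANSWER: HR


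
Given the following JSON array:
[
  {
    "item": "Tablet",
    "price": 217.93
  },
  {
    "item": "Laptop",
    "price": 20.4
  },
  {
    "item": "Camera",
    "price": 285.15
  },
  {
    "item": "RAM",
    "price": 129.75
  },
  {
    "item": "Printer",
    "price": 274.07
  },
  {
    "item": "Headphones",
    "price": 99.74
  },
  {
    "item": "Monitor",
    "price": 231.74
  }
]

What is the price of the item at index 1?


Array index 1 -> Laptop
price = 20.4

ANSWER: 20.4


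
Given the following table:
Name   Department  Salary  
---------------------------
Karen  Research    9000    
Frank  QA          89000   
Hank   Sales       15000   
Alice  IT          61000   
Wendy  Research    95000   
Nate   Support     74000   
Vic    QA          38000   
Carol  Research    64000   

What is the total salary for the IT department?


IT department members:
  Alice: 61000
Total = 61000 = 61000

ANSWER: 61000


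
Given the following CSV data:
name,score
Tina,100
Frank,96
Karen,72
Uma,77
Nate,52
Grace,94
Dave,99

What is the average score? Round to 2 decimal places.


Scores: 100, 96, 72, 77, 52, 94, 99
Sum = 590
Count = 7
Average = 590 / 7 = 84.29

ANSWER: 84.29


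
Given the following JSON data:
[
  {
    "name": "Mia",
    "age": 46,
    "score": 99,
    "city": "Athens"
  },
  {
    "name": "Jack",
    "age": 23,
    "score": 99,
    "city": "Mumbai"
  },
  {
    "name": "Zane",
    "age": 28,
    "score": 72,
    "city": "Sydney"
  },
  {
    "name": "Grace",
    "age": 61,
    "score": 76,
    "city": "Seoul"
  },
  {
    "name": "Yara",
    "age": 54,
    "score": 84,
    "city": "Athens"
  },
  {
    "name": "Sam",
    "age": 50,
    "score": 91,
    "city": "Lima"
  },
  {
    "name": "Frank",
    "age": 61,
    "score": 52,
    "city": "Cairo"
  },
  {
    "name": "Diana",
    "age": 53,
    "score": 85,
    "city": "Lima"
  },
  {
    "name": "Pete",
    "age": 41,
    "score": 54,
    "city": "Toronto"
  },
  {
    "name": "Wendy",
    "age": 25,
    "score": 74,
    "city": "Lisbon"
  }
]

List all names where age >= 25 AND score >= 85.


Checking both conditions:
  Mia (age=46, score=99) -> YES
  Jack (age=23, score=99) -> no
  Zane (age=28, score=72) -> no
  Grace (age=61, score=76) -> no
  Yara (age=54, score=84) -> no
  Sam (age=50, score=91) -> YES
  Frank (age=61, score=52) -> no
  Diana (age=53, score=85) -> YES
  Pete (age=41, score=54) -> no
  Wendy (age=25, score=74) -> no


ANSWER: Mia, Sam, Diana


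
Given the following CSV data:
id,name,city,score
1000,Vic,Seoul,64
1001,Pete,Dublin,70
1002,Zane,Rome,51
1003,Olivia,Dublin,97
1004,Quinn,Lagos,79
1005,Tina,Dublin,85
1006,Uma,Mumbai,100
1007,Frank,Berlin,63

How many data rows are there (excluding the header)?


Counting rows (excluding header):
Header: id,name,city,score
Data rows: 8

ANSWER: 8


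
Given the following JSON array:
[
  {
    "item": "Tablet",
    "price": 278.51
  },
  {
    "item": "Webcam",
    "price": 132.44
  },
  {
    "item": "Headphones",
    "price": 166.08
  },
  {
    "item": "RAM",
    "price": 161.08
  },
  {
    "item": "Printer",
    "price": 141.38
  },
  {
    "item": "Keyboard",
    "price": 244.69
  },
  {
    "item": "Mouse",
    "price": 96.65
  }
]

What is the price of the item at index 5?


Array index 5 -> Keyboard
price = 244.69

ANSWER: 244.69


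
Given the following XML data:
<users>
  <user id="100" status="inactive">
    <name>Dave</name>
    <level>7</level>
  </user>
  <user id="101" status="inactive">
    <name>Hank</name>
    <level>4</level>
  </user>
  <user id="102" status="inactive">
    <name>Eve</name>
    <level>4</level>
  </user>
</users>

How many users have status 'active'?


Counting users with status='active':
Count: 0

ANSWER: 0


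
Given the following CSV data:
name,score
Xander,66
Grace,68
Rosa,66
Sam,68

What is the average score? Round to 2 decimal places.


Scores: 66, 68, 66, 68
Sum = 268
Count = 4
Average = 268 / 4 = 67.00

ANSWER: 67.00


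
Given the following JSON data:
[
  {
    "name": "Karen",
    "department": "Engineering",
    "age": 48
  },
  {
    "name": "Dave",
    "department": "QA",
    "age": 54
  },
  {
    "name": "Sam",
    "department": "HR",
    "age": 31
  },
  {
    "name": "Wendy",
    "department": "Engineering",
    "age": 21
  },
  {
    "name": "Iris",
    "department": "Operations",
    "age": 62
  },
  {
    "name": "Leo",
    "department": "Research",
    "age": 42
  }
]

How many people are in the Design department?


Scanning records for department = Design
  No matches found
Count: 0

ANSWER: 0


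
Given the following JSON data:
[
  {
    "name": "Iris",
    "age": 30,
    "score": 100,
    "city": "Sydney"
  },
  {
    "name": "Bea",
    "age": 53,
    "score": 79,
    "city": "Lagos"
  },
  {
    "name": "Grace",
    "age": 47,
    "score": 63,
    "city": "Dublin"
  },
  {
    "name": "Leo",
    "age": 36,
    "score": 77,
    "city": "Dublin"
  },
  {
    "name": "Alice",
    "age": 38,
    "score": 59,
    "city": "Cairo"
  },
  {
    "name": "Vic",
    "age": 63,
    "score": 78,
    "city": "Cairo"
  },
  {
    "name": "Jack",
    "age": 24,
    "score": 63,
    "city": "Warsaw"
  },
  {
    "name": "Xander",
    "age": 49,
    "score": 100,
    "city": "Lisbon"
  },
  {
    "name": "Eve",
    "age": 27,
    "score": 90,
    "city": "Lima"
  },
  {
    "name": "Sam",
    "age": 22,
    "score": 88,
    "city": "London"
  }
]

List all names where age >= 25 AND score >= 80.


Checking both conditions:
  Iris (age=30, score=100) -> YES
  Bea (age=53, score=79) -> no
  Grace (age=47, score=63) -> no
  Leo (age=36, score=77) -> no
  Alice (age=38, score=59) -> no
  Vic (age=63, score=78) -> no
  Jack (age=24, score=63) -> no
  Xander (age=49, score=100) -> YES
  Eve (age=27, score=90) -> YES
  Sam (age=22, score=88) -> no


ANSWER: Iris, Xander, Eve


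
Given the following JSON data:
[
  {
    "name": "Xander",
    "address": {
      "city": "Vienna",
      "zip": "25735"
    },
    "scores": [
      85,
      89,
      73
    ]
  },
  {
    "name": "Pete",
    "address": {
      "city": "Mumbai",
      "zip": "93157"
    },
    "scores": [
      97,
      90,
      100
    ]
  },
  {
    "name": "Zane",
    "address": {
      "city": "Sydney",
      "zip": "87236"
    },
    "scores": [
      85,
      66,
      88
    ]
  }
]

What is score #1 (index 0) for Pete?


Path: records[1].scores[0]
Value: 97

ANSWER: 97


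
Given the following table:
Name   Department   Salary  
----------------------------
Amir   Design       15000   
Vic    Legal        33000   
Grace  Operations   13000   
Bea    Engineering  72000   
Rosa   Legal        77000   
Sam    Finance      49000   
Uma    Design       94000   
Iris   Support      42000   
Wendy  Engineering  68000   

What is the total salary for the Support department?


Support department members:
  Iris: 42000
Total = 42000 = 42000

ANSWER: 42000


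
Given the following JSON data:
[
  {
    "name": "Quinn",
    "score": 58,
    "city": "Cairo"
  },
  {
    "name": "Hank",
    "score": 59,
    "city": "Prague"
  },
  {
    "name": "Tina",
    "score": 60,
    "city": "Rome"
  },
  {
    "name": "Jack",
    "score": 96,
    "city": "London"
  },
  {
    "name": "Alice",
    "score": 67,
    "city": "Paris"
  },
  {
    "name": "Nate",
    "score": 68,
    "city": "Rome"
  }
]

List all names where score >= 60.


Filtering records where score >= 60:
  Quinn (score=58) -> no
  Hank (score=59) -> no
  Tina (score=60) -> YES
  Jack (score=96) -> YES
  Alice (score=67) -> YES
  Nate (score=68) -> YES


ANSWER: Tina, Jack, Alice, Nate


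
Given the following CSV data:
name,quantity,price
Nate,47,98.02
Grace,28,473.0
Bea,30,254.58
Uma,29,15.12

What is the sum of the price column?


Values in 'price' column:
  Row 1: 98.02
  Row 2: 473.0
  Row 3: 254.58
  Row 4: 15.12
Sum = 98.02 + 473.0 + 254.58 + 15.12 = 840.72

ANSWER: 840.72


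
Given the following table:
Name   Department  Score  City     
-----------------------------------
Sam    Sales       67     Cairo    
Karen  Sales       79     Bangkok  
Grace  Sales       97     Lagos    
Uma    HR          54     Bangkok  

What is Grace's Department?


Row 3: Grace
Department = Sales

ANSWER: Sales


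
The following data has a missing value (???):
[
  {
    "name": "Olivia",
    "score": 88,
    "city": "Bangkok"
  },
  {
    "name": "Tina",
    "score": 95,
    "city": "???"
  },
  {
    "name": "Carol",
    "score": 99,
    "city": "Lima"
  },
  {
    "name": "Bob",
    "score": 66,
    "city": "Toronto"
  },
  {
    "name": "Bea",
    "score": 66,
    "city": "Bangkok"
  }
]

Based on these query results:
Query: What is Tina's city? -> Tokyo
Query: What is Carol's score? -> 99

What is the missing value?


The missing value is Tina's city
From query: Tina's city = Tokyo

ANSWER: Tokyo


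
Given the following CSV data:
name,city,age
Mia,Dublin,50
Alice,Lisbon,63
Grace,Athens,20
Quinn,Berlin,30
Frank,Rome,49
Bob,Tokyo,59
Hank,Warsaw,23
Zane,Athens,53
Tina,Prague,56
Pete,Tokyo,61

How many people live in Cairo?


Scanning city column for 'Cairo':
Total matches: 0

ANSWER: 0


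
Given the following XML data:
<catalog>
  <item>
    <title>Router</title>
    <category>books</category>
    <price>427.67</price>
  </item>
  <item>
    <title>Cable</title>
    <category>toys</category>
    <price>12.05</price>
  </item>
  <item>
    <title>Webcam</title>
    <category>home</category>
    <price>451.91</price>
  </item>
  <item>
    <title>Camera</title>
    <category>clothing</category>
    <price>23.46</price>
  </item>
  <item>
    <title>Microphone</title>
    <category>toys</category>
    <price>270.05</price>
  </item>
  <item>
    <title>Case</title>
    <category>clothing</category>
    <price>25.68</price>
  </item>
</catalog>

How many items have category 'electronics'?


Scanning <item> elements for <category>electronics</category>:
Count: 0

ANSWER: 0


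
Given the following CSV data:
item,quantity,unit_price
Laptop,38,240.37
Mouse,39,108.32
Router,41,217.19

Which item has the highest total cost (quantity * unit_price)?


Computing row totals:
  Laptop: 9134.06
  Mouse: 4224.48
  Router: 8904.79
Maximum: Laptop (9134.06)

ANSWER: Laptop


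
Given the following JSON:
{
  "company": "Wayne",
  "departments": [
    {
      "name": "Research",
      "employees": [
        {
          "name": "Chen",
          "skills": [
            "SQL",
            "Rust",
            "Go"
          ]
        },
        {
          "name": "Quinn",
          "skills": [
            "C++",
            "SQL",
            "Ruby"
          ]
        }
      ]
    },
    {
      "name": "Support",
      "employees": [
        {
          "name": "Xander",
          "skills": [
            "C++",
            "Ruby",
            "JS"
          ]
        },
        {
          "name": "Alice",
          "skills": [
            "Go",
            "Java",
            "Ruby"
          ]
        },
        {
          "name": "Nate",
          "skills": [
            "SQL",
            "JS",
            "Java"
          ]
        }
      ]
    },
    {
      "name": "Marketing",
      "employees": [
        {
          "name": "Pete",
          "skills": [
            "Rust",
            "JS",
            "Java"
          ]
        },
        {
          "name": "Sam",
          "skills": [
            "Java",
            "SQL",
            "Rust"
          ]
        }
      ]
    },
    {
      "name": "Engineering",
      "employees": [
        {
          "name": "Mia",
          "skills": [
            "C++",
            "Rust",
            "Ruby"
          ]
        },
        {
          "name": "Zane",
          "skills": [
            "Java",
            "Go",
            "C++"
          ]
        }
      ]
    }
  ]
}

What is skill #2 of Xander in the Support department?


Path: departments[1].employees[0].skills[1]
Value: Ruby

ANSWER: Ruby


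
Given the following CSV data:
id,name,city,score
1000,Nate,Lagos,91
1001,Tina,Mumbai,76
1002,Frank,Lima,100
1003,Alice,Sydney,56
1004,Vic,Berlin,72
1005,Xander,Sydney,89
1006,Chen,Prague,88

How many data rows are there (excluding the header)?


Counting rows (excluding header):
Header: id,name,city,score
Data rows: 7

ANSWER: 7


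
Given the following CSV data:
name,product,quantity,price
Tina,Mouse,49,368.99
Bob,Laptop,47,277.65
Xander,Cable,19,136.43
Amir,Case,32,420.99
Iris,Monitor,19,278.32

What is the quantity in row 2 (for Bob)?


Row 2: Bob
Column 'quantity' = 47

ANSWER: 47


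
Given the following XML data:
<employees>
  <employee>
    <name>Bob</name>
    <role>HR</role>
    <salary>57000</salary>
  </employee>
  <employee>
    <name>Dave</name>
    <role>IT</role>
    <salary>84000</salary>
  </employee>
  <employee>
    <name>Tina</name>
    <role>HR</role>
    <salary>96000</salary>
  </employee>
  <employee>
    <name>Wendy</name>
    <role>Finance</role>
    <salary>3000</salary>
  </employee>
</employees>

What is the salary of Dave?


Searching for <employee> with <name>Dave</name>
Found at position 2
<salary>84000</salary>

ANSWER: 84000


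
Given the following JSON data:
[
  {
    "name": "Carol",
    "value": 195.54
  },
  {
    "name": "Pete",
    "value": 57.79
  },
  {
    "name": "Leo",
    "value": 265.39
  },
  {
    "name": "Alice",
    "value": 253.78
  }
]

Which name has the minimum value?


Comparing values:
  Carol: 195.54
  Pete: 57.79
  Leo: 265.39
  Alice: 253.78
Minimum: Pete (57.79)

ANSWER: Pete


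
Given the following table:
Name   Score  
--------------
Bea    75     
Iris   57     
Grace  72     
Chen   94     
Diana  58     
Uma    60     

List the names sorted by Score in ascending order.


Sorting by Score (ascending):
  Iris: 57
  Diana: 58
  Uma: 60
  Grace: 72
  Bea: 75
  Chen: 94


ANSWER: Iris, Diana, Uma, Grace, Bea, Chen


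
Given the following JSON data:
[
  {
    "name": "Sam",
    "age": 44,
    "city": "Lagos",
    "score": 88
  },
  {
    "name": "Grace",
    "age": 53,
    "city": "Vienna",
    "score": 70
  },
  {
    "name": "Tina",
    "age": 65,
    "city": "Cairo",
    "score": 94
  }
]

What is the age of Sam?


Looking up record where name = Sam
Record index: 0
Field 'age' = 44

ANSWER: 44


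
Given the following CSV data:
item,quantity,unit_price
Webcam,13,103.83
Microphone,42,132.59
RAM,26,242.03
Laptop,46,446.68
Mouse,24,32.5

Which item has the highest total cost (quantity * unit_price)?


Computing row totals:
  Webcam: 1349.79
  Microphone: 5568.78
  RAM: 6292.78
  Laptop: 20547.28
  Mouse: 780.0
Maximum: Laptop (20547.28)

ANSWER: Laptop


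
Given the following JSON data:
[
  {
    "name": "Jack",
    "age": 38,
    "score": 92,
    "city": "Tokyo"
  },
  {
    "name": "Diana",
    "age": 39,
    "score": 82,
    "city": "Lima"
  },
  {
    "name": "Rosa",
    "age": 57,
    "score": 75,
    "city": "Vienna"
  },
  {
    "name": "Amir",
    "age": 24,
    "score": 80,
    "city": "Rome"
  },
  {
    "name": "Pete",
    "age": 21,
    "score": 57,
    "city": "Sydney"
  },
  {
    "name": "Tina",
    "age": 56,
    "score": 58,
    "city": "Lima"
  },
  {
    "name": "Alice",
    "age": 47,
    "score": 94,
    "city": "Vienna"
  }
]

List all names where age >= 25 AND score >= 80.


Checking both conditions:
  Jack (age=38, score=92) -> YES
  Diana (age=39, score=82) -> YES
  Rosa (age=57, score=75) -> no
  Amir (age=24, score=80) -> no
  Pete (age=21, score=57) -> no
  Tina (age=56, score=58) -> no
  Alice (age=47, score=94) -> YES


ANSWER: Jack, Diana, Alice


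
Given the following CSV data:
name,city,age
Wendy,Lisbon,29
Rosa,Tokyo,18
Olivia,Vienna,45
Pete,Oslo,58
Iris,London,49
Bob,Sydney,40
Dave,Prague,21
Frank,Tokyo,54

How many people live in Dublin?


Scanning city column for 'Dublin':
Total matches: 0

ANSWER: 0


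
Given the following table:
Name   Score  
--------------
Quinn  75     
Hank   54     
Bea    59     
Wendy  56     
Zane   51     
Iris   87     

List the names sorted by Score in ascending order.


Sorting by Score (ascending):
  Zane: 51
  Hank: 54
  Wendy: 56
  Bea: 59
  Quinn: 75
  Iris: 87


ANSWER: Zane, Hank, Wendy, Bea, Quinn, Iris


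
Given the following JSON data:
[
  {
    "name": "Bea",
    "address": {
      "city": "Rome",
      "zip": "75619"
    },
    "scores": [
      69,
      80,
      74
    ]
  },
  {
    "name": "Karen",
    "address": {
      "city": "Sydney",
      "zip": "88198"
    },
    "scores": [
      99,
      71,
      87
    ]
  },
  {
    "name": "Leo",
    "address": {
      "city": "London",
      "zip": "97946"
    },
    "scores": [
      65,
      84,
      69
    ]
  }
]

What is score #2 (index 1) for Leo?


Path: records[2].scores[1]
Value: 84

ANSWER: 84


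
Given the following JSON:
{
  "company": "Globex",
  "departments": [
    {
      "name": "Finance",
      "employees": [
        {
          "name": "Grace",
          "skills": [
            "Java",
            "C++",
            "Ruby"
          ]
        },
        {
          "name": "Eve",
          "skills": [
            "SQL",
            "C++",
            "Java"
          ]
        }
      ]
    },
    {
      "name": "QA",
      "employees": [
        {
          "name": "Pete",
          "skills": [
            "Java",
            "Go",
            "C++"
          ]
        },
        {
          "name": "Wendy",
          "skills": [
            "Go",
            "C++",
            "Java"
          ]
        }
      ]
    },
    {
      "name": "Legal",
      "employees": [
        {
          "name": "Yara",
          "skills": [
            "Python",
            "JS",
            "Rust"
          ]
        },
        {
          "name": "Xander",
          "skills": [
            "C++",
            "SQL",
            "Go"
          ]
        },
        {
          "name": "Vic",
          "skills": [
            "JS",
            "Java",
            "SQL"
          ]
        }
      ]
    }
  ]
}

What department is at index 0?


Path: departments[0].name
Value: Finance

ANSWER: Finance


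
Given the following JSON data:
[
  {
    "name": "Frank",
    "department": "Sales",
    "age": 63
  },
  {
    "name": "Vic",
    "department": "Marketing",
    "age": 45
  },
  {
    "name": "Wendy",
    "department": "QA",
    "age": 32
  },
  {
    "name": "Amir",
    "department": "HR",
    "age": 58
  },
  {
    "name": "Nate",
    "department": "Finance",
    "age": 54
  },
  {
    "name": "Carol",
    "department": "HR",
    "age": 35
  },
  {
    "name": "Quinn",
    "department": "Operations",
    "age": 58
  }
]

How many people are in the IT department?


Scanning records for department = IT
  No matches found
Count: 0

ANSWER: 0


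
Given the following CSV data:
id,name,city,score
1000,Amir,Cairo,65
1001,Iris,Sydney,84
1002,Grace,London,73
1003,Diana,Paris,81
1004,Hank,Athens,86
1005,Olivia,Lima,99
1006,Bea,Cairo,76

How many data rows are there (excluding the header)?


Counting rows (excluding header):
Header: id,name,city,score
Data rows: 7

ANSWER: 7


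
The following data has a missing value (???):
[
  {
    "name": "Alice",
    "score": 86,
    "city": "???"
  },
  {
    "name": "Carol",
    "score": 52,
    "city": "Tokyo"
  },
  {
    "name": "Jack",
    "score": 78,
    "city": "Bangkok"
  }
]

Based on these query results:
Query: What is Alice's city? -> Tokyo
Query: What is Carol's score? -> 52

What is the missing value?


The missing value is Alice's city
From query: Alice's city = Tokyo

ANSWER: Tokyo


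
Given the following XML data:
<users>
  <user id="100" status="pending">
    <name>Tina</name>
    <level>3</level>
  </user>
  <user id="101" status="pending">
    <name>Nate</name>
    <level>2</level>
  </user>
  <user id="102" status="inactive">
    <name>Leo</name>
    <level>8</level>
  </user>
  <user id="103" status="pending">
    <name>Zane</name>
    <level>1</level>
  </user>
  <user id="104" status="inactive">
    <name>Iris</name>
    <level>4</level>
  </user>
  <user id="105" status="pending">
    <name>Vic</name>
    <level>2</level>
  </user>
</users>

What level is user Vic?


Finding user: Vic
<level>2</level>

ANSWER: 2


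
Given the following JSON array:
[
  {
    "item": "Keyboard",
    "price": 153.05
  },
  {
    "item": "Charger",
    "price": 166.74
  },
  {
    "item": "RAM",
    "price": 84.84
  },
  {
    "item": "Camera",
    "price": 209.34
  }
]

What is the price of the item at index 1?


Array index 1 -> Charger
price = 166.74

ANSWER: 166.74


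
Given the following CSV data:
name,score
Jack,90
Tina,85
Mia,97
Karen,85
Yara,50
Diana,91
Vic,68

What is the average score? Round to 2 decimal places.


Scores: 90, 85, 97, 85, 50, 91, 68
Sum = 566
Count = 7
Average = 566 / 7 = 80.86

ANSWER: 80.86


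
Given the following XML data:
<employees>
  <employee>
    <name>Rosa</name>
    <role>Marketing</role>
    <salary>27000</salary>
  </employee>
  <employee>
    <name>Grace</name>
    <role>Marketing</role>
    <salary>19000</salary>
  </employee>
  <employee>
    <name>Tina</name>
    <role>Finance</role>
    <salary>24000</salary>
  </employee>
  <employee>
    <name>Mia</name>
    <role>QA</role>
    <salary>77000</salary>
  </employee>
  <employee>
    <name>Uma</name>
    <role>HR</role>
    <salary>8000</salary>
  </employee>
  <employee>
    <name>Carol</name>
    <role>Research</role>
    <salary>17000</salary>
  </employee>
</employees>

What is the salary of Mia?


Searching for <employee> with <name>Mia</name>
Found at position 4
<salary>77000</salary>

ANSWER: 77000


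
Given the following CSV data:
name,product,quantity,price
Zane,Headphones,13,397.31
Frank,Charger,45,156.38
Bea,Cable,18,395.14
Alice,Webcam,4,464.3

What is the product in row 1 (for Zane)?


Row 1: Zane
Column 'product' = Headphones

ANSWER: Headphones


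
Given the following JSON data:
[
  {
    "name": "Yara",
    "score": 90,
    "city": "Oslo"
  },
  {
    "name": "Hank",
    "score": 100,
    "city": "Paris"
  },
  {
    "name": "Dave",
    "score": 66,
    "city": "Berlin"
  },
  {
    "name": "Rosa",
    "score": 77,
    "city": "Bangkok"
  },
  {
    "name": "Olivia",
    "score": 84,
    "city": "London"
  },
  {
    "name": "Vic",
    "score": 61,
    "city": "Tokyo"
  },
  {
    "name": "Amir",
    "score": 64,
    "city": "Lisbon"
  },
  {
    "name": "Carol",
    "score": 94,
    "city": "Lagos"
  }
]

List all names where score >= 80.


Filtering records where score >= 80:
  Yara (score=90) -> YES
  Hank (score=100) -> YES
  Dave (score=66) -> no
  Rosa (score=77) -> no
  Olivia (score=84) -> YES
  Vic (score=61) -> no
  Amir (score=64) -> no
  Carol (score=94) -> YES


ANSWER: Yara, Hank, Olivia, Carol


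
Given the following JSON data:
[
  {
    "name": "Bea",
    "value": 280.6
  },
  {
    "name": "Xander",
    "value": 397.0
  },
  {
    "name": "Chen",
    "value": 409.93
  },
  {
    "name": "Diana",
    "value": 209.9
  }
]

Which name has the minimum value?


Comparing values:
  Bea: 280.6
  Xander: 397.0
  Chen: 409.93
  Diana: 209.9
Minimum: Diana (209.9)

ANSWER: Diana


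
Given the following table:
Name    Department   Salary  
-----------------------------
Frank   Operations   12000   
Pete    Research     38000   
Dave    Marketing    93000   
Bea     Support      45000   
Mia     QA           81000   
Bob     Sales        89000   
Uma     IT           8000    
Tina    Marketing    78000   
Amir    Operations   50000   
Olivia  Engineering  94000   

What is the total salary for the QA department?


QA department members:
  Mia: 81000
Total = 81000 = 81000

ANSWER: 81000


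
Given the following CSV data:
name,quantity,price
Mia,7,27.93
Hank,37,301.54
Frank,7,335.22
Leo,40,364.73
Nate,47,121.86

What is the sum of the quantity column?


Values in 'quantity' column:
  Row 1: 7
  Row 2: 37
  Row 3: 7
  Row 4: 40
  Row 5: 47
Sum = 7 + 37 + 7 + 40 + 47 = 138

ANSWER: 138


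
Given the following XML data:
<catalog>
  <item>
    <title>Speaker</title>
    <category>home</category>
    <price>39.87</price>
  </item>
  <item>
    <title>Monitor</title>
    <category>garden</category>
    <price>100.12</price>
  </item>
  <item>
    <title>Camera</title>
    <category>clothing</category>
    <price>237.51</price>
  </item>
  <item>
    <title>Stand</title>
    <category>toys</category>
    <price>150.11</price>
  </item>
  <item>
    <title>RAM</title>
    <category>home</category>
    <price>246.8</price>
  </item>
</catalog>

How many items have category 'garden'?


Scanning <item> elements for <category>garden</category>:
  Item 2: Monitor -> MATCH
Count: 1

ANSWER: 1


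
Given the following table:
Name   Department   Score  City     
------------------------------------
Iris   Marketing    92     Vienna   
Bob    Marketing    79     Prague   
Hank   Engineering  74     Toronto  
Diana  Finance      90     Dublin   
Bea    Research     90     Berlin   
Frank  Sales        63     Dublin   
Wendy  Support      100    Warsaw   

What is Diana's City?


Row 4: Diana
City = Dublin

ANSWER: Dublin


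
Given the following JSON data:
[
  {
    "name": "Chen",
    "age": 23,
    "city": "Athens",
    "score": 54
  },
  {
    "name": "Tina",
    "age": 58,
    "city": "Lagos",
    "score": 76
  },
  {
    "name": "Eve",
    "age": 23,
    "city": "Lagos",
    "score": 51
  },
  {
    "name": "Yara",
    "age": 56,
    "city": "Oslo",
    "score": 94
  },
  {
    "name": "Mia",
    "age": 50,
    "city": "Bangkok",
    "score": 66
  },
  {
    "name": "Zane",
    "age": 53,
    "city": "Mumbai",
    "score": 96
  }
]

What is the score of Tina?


Looking up record where name = Tina
Record index: 1
Field 'score' = 76

ANSWER: 76


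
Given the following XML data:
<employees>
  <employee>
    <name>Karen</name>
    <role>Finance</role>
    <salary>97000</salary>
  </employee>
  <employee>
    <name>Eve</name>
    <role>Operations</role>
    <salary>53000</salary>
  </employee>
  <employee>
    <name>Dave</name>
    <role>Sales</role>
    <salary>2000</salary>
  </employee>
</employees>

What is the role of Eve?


Searching for <employee> with <name>Eve</name>
Found at position 2
<role>Operations</role>

ANSWER: Operations


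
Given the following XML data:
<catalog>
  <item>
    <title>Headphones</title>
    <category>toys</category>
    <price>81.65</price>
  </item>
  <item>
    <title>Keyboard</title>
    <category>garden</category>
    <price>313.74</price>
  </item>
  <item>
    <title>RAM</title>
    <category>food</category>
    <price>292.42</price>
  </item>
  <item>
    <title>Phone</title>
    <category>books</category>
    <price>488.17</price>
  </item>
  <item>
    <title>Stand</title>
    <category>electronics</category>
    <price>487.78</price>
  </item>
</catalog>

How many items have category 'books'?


Scanning <item> elements for <category>books</category>:
  Item 4: Phone -> MATCH
Count: 1

ANSWER: 1


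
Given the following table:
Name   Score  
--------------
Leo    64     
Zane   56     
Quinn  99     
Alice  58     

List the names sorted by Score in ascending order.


Sorting by Score (ascending):
  Zane: 56
  Alice: 58
  Leo: 64
  Quinn: 99


ANSWER: Zane, Alice, Leo, Quinn


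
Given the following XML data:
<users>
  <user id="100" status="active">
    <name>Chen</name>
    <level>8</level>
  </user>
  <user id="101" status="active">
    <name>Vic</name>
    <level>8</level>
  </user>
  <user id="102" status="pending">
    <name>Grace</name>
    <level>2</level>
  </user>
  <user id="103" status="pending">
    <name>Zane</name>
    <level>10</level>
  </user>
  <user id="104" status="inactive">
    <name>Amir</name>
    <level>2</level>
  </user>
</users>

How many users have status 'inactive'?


Counting users with status='inactive':
  Amir (id=104) -> MATCH
Count: 1

ANSWER: 1


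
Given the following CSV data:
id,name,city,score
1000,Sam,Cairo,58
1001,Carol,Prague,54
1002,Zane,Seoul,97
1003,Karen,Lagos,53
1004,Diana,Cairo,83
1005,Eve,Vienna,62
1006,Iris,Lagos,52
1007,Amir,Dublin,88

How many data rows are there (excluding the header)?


Counting rows (excluding header):
Header: id,name,city,score
Data rows: 8

ANSWER: 8


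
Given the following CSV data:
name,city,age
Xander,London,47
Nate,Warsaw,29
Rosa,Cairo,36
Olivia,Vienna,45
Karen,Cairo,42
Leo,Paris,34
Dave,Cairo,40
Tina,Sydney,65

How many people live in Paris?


Scanning city column for 'Paris':
  Row 6: Leo -> MATCH
Total matches: 1

ANSWER: 1


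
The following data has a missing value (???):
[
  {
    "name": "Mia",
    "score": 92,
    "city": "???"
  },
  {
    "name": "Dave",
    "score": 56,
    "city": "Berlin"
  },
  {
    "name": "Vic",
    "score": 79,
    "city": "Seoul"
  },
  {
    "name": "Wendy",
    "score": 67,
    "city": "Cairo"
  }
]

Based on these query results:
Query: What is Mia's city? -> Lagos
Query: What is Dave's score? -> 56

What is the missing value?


The missing value is Mia's city
From query: Mia's city = Lagos

ANSWER: Lagos


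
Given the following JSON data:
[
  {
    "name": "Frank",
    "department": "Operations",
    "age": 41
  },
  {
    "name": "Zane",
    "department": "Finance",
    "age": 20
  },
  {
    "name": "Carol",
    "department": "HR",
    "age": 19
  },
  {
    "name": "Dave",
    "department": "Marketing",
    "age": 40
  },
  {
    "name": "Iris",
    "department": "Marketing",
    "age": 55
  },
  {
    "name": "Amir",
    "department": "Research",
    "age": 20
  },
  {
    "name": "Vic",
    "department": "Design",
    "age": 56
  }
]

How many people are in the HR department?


Scanning records for department = HR
  Record 2: Carol
Count: 1

ANSWER: 1


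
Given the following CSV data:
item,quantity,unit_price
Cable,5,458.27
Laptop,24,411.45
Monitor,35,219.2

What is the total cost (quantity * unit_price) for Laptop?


Row: Laptop
quantity = 24
unit_price = 411.45
total = 24 * 411.45 = 9874.8

ANSWER: 9874.8


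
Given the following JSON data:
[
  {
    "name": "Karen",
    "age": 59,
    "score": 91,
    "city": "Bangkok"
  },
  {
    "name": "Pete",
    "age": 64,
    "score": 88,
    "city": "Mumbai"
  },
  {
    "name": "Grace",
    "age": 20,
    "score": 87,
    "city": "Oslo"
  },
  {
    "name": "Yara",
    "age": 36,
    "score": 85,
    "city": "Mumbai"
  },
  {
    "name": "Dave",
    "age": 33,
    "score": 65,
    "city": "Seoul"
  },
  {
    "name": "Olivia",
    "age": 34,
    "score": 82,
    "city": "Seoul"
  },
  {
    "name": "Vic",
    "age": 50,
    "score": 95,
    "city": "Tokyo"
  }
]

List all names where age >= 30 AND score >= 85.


Checking both conditions:
  Karen (age=59, score=91) -> YES
  Pete (age=64, score=88) -> YES
  Grace (age=20, score=87) -> no
  Yara (age=36, score=85) -> YES
  Dave (age=33, score=65) -> no
  Olivia (age=34, score=82) -> no
  Vic (age=50, score=95) -> YES


ANSWER: Karen, Pete, Yara, Vic


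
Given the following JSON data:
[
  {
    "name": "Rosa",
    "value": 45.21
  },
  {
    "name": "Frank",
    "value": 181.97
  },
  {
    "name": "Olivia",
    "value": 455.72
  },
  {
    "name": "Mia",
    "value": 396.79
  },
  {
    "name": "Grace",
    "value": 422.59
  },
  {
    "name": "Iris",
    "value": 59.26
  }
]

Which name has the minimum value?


Comparing values:
  Rosa: 45.21
  Frank: 181.97
  Olivia: 455.72
  Mia: 396.79
  Grace: 422.59
  Iris: 59.26
Minimum: Rosa (45.21)

ANSWER: Rosa


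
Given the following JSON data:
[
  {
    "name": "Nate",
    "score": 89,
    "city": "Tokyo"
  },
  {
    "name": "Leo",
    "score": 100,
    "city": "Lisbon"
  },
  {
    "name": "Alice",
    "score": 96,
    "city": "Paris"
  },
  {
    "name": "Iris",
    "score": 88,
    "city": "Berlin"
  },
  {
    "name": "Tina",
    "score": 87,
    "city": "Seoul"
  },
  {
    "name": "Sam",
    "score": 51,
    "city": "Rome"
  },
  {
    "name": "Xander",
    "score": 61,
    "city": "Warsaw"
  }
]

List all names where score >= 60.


Filtering records where score >= 60:
  Nate (score=89) -> YES
  Leo (score=100) -> YES
  Alice (score=96) -> YES
  Iris (score=88) -> YES
  Tina (score=87) -> YES
  Sam (score=51) -> no
  Xander (score=61) -> YES


ANSWER: Nate, Leo, Alice, Iris, Tina, Xander


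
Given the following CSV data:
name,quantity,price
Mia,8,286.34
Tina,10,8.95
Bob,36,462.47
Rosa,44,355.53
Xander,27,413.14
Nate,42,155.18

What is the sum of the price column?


Values in 'price' column:
  Row 1: 286.34
  Row 2: 8.95
  Row 3: 462.47
  Row 4: 355.53
  Row 5: 413.14
  Row 6: 155.18
Sum = 286.34 + 8.95 + 462.47 + 355.53 + 413.14 + 155.18 = 1681.61

ANSWER: 1681.61


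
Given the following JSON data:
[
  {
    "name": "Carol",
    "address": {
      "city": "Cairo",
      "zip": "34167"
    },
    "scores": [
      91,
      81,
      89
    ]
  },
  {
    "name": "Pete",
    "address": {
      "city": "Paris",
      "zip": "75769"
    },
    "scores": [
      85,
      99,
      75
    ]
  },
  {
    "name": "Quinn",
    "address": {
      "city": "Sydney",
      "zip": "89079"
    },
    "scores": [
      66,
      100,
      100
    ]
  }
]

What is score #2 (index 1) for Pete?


Path: records[1].scores[1]
Value: 99

ANSWER: 99


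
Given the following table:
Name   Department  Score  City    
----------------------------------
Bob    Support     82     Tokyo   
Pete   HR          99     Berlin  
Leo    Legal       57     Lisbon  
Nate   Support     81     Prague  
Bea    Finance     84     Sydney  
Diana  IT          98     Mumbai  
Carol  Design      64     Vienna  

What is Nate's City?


Row 4: Nate
City = Prague

ANSWER: Prague


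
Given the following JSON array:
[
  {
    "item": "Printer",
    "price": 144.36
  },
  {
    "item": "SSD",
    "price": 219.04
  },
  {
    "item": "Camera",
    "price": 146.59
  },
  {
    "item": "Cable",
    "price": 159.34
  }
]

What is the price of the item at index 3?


Array index 3 -> Cable
price = 159.34

ANSWER: 159.34
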